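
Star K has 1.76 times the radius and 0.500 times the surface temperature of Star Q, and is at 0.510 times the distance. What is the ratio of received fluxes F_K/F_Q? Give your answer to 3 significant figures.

L_K/L_Q = (R_K/R_Q)²(T_K/T_Q)⁴ = (1.76)² × (0.500)⁴ = 0.1936.
F_K/F_Q = (L_K/L_Q)/(d_K/d_Q)² = 0.1936 / (0.510)² = 0.7443.

0.744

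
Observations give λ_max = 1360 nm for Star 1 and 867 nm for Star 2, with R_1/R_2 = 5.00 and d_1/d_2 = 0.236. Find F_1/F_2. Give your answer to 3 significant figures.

74.1

Wien's law: T_1/T_2 = λ_2/λ_1 = 867/1360 = 0.6375.
L_1/L_2 = (R_1/R_2)²(T_1/T_2)⁴ = (5.00)²(0.6375)⁴ = 4.129.
F_1/F_2 = (L_1/L_2)/(d_1/d_2)² = 4.129/(0.236)² = 74.14.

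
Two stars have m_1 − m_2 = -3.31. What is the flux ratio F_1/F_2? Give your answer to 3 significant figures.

F_1/F_2 = 10^(−(m_1 − m_2)/2.5) = 10^(3.31/2.5) = 10^1.324 = 21.09.

21.1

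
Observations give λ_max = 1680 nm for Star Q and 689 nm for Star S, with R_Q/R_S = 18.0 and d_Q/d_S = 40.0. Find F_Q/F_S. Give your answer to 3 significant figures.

Wien's law: T_Q/T_S = λ_S/λ_Q = 689/1680 = 0.4101.
L_Q/L_S = (R_Q/R_S)²(T_Q/T_S)⁴ = (18.0)²(0.4101)⁴ = 9.166.
F_Q/F_S = (L_Q/L_S)/(d_Q/d_S)² = 9.166/(40.0)² = 0.005729.

0.00573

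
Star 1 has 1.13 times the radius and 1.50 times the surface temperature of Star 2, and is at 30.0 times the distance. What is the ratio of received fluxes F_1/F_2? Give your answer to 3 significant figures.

L_1/L_2 = (R_1/R_2)²(T_1/T_2)⁴ = (1.13)² × (1.50)⁴ = 6.464.
F_1/F_2 = (L_1/L_2)/(d_1/d_2)² = 6.464 / (30.0)² = 0.007183.

0.00718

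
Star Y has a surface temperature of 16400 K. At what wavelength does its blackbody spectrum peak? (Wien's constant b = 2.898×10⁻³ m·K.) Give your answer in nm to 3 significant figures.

177 nm

λ_max = b/T = 2.898×10⁻³ / 16400 = 1.77×10^-7 m = 176.7 nm.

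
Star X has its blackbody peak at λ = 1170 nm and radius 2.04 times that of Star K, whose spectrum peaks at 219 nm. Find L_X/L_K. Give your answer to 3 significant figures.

Wien's law gives T ∝ 1/λ_max, so T_X/T_K = λ_K/λ_X = 219/1170 = 0.1872.
Then L ∝ R²T⁴ gives L_X/L_K = (2.04)² × (0.1872)⁴ = 4.162 × 0.001228 = 0.005108.

0.00511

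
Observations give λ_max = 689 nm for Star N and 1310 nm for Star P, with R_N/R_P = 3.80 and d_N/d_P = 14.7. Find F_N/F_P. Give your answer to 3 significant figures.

Wien's law: T_N/T_P = λ_P/λ_N = 1310/689 = 1.901.
L_N/L_P = (R_N/R_P)²(T_N/T_P)⁴ = (3.80)²(1.901)⁴ = 188.7.
F_N/F_P = (L_N/L_P)/(d_N/d_P)² = 188.7/(14.7)² = 0.8733.

0.873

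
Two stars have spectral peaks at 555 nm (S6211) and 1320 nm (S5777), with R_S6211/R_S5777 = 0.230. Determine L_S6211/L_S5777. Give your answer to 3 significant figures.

1.69

Wien's law gives T ∝ 1/λ_max, so T_S6211/T_S5777 = λ_S5777/λ_S6211 = 1320/555 = 2.378.
Then L ∝ R²T⁴ gives L_S6211/L_S5777 = (0.230)² × (2.378)⁴ = 0.05290 × 32.00 = 1.693.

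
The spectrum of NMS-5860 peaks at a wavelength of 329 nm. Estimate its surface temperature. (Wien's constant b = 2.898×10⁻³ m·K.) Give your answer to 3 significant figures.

8.81×10^3 K

T = b/λ_max = 2.898×10⁻³ / (329×10⁻⁹) = 8809 K.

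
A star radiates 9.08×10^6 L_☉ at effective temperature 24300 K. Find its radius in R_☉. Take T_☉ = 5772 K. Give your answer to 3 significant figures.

170 R_☉

R/R_☉ = √(L/L_☉) / (T/T_☉)² = √(9.08×10^6) / (4.210)²
       = 3013 / 17.72 = 170.0.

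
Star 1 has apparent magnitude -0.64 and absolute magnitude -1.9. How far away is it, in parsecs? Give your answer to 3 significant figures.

m − M = 5 log₁₀(d/10 pc)
-0.64 − (-1.9) = 1.26 = 5 log₁₀(d/10)
d = 10 × 10^(1.26/5) = 10 × 10^0.252 = 17.86 pc.

17.9 pc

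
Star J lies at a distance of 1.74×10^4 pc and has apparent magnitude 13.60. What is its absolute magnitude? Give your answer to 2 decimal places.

-2.60

M = m − 5 log₁₀(d/10 pc) = 13.60 − 5 log₁₀(1.74×10^4/10)
  = 13.60 − 5 × 3.241 = 13.60 − 16.20 = -2.60.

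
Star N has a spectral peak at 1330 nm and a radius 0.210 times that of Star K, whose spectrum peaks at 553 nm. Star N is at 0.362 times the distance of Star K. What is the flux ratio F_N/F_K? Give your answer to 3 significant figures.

0.0101

Wien's law: T_N/T_K = λ_K/λ_N = 553/1330 = 0.4158.
L_N/L_K = (R_N/R_K)²(T_N/T_K)⁴ = (0.210)²(0.4158)⁴ = 0.001318.
F_N/F_K = (L_N/L_K)/(d_N/d_K)² = 0.001318/(0.362)² = 0.01006.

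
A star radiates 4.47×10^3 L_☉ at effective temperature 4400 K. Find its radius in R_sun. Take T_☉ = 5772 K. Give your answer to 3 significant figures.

115 R_sun

R/R_☉ = √(L/L_☉) / (T/T_☉)² = √(4.47×10^3) / (0.7623)²
       = 66.86 / 0.5811 = 115.1.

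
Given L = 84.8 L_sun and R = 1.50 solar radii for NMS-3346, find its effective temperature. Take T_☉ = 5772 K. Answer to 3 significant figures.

1.43×10^4 K

T/T_☉ = (L/L_☉)^(1/4) / (R/R_☉)^(1/2)
T = 5772 × (84.8)^(1/4) / √(1.50) = 5772 × 3.035 / 1.225 = 1.430×10^4 K.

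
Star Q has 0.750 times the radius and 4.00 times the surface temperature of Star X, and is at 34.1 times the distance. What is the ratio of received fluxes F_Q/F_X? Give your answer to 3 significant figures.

L_Q/L_X = (R_Q/R_X)²(T_Q/T_X)⁴ = (0.750)² × (4.00)⁴ = 144.0.
F_Q/F_X = (L_Q/L_X)/(d_Q/d_X)² = 144.0 / (34.1)² = 0.1238.

0.124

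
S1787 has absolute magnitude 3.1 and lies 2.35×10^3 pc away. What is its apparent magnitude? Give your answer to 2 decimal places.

14.96

m = M + 5 log₁₀(d/10 pc) = 3.1 + 5 log₁₀(2.35×10^3/10)
  = 3.1 + 5 × 2.371 = 3.1 + 11.86 = 14.96.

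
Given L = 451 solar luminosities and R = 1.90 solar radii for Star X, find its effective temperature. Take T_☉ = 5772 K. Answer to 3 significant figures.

1.93×10^4 K

T/T_☉ = (L/L_☉)^(1/4) / (R/R_☉)^(1/2)
T = 5772 × (451)^(1/4) / √(1.90) = 5772 × 4.608 / 1.378 = 1.930×10^4 K.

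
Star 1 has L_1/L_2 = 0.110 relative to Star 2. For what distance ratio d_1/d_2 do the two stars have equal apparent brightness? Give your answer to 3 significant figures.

Equal flux requires L_1/d_1² = L_2/d_2², so d_1/d_2 = √(L_1/L_2)
= √(0.110) = 0.3317.

0.332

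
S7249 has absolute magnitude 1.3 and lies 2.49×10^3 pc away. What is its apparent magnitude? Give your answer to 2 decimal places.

m = M + 5 log₁₀(d/10 pc) = 1.3 + 5 log₁₀(2.49×10^3/10)
  = 1.3 + 5 × 2.396 = 1.3 + 11.98 = 13.28.

13.28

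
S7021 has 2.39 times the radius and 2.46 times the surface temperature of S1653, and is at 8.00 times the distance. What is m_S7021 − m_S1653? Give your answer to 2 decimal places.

L_S7021/L_S1653 = (2.39)²(2.46)⁴ = 209.2.
F_S7021/F_S1653 = (L_S7021/L_S1653)/(d_S7021/d_S1653)² = 209.2/64.00 = 3.269.
m_S7021 − m_S1653 = −2.5 log₁₀(3.269) = -1.29.

-1.29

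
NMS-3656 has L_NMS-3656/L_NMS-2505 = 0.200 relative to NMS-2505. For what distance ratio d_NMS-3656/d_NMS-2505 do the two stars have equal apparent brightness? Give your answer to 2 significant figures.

0.45

Equal flux requires L_NMS-3656/d_NMS-3656² = L_NMS-2505/d_NMS-2505², so d_NMS-3656/d_NMS-2505 = √(L_NMS-3656/L_NMS-2505)
= √(0.200) = 0.4472.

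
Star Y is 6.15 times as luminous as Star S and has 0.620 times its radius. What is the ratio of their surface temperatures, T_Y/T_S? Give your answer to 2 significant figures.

L ∝ R²T⁴ gives T ∝ (L/R²)^(1/4), so
T_Y/T_S = (6.15 / 0.620²)^(1/4) = (16.00)^(1/4) = 2.000.

2.0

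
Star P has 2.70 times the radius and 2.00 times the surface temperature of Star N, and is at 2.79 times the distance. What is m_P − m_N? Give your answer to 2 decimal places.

-2.94

L_P/L_N = (2.70)²(2.00)⁴ = 116.6.
F_P/F_N = (L_P/L_N)/(d_P/d_N)² = 116.6/7.784 = 14.98.
m_P − m_N = −2.5 log₁₀(14.98) = -2.94.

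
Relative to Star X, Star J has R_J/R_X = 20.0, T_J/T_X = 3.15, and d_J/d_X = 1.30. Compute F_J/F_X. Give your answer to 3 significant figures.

2.33×10^4

L_J/L_X = (R_J/R_X)²(T_J/T_X)⁴ = (20.0)² × (3.15)⁴ = 3.938×10^4.
F_J/F_X = (L_J/L_X)/(d_J/d_X)² = 3.938×10^4 / (1.30)² = 2.330×10^4.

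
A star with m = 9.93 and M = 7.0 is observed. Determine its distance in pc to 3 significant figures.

m − M = 5 log₁₀(d/10 pc)
9.93 − (7.0) = 2.93 = 5 log₁₀(d/10)
d = 10 × 10^(2.93/5) = 10 × 10^0.586 = 38.55 pc.

38.5 pc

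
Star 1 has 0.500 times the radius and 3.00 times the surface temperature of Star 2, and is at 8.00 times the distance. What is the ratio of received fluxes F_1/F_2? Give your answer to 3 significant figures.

0.316

L_1/L_2 = (R_1/R_2)²(T_1/T_2)⁴ = (0.500)² × (3.00)⁴ = 20.25.
F_1/F_2 = (L_1/L_2)/(d_1/d_2)² = 20.25 / (8.00)² = 0.3164.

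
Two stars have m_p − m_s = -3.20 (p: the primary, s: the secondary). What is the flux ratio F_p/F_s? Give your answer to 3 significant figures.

F_p/F_s = 10^(−(m_p − m_s)/2.5) = 10^(3.20/2.5) = 10^1.280 = 19.05.

19.1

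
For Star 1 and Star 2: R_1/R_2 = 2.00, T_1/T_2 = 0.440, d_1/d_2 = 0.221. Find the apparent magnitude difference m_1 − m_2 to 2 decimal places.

L_1/L_2 = (2.00)²(0.440)⁴ = 0.1499.
F_1/F_2 = (L_1/L_2)/(d_1/d_2)² = 0.1499/0.04884 = 3.070.
m_1 − m_2 = −2.5 log₁₀(3.070) = -1.22.

-1.22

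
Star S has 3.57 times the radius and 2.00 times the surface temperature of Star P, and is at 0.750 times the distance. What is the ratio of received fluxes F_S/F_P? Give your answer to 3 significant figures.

L_S/L_P = (R_S/R_P)²(T_S/T_P)⁴ = (3.57)² × (2.00)⁴ = 203.9.
F_S/F_P = (L_S/L_P)/(d_S/d_P)² = 203.9 / (0.750)² = 362.5.

363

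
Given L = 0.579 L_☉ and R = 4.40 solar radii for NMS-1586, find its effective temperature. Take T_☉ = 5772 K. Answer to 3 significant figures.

2.40×10^3 K

T/T_☉ = (L/L_☉)^(1/4) / (R/R_☉)^(1/2)
T = 5772 × (0.579)^(1/4) / √(4.40) = 5772 × 0.8723 / 2.098 = 2400 K.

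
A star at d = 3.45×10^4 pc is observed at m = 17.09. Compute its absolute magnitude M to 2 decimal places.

M = m − 5 log₁₀(d/10 pc) = 17.09 − 5 log₁₀(3.45×10^4/10)
  = 17.09 − 5 × 3.538 = 17.09 − 17.69 = -0.60.

-0.60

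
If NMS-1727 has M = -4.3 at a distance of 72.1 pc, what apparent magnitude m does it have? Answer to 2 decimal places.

-0.01

m = M + 5 log₁₀(d/10 pc) = -4.3 + 5 log₁₀(72.1/10)
  = -4.3 + 5 × 0.858 = -4.3 + 4.29 = -0.01.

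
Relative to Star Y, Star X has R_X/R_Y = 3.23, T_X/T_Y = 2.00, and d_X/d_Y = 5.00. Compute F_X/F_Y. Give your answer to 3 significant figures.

6.68

L_X/L_Y = (R_X/R_Y)²(T_X/T_Y)⁴ = (3.23)² × (2.00)⁴ = 166.9.
F_X/F_Y = (L_X/L_Y)/(d_X/d_Y)² = 166.9 / (5.00)² = 6.677.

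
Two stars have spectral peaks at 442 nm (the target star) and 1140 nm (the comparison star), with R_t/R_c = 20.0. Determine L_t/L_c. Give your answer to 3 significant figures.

Wien's law gives T ∝ 1/λ_max, so T_t/T_c = λ_c/λ_t = 1140/442 = 2.579.
Then L ∝ R²T⁴ gives L_t/L_c = (20.0)² × (2.579)⁴ = 400.0 × 44.25 = 1.770×10^4.

1.77×10^4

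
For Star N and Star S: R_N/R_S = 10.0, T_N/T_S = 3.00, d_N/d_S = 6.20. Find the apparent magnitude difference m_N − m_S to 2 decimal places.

-5.81

L_N/L_S = (10.0)²(3.00)⁴ = 8100.
F_N/F_S = (L_N/L_S)/(d_N/d_S)² = 8100/38.44 = 210.7.
m_N − m_S = −2.5 log₁₀(210.7) = -5.81.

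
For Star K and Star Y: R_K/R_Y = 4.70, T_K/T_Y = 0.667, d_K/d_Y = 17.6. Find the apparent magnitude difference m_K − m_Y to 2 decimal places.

4.63

L_K/L_Y = (4.70)²(0.667)⁴ = 4.372.
F_K/F_Y = (L_K/L_Y)/(d_K/d_Y)² = 4.372/309.8 = 0.01411.
m_K − m_Y = −2.5 log₁₀(0.01411) = 4.63.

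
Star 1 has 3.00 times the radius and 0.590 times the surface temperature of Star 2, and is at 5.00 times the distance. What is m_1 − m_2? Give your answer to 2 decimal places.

3.40

L_1/L_2 = (3.00)²(0.590)⁴ = 1.091.
F_1/F_2 = (L_1/L_2)/(d_1/d_2)² = 1.091/25.00 = 0.04362.
m_1 − m_2 = −2.5 log₁₀(0.04362) = 3.40.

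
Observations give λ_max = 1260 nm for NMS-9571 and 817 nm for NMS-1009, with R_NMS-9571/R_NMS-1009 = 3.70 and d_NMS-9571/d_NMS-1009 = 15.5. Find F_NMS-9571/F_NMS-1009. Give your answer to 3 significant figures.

0.0101

Wien's law: T_NMS-9571/T_NMS-1009 = λ_NMS-1009/λ_NMS-9571 = 817/1260 = 0.6484.
L_NMS-9571/L_NMS-1009 = (R_NMS-9571/R_NMS-1009)²(T_NMS-9571/T_NMS-1009)⁴ = (3.70)²(0.6484)⁴ = 2.420.
F_NMS-9571/F_NMS-1009 = (L_NMS-9571/L_NMS-1009)/(d_NMS-9571/d_NMS-1009)² = 2.420/(15.5)² = 0.01007.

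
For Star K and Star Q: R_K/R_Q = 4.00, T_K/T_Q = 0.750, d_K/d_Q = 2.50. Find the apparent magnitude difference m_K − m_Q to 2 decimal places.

L_K/L_Q = (4.00)²(0.750)⁴ = 5.062.
F_K/F_Q = (L_K/L_Q)/(d_K/d_Q)² = 5.062/6.250 = 0.8100.
m_K − m_Q = −2.5 log₁₀(0.8100) = 0.23.

0.23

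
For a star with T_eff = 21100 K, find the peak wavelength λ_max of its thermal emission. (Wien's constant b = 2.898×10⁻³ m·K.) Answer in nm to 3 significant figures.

λ_max = b/T = 2.898×10⁻³ / 21100 = 1.37×10^-7 m = 137.3 nm.

137 nm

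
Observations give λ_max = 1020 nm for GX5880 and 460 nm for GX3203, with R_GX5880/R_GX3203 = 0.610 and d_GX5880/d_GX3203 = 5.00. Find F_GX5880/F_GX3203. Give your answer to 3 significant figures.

Wien's law: T_GX5880/T_GX3203 = λ_GX3203/λ_GX5880 = 460/1020 = 0.4510.
L_GX5880/L_GX3203 = (R_GX5880/R_GX3203)²(T_GX5880/T_GX3203)⁴ = (0.610)²(0.4510)⁴ = 0.01539.
F_GX5880/F_GX3203 = (L_GX5880/L_GX3203)/(d_GX5880/d_GX3203)² = 0.01539/(5.00)² = 6.157×10^-4.

6.16×10^-4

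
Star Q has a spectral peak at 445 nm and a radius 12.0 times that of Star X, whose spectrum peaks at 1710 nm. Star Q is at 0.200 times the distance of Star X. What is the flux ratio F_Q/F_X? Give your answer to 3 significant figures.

7.85×10^5

Wien's law: T_Q/T_X = λ_X/λ_Q = 1710/445 = 3.843.
L_Q/L_X = (R_Q/R_X)²(T_Q/T_X)⁴ = (12.0)²(3.843)⁴ = 3.140×10^4.
F_Q/F_X = (L_Q/L_X)/(d_Q/d_X)² = 3.140×10^4/(0.200)² = 7.850×10^5.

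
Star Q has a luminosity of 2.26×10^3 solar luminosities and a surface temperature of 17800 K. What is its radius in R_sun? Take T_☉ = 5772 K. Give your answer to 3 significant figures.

5.00 R_sun

R/R_☉ = √(L/L_☉) / (T/T_☉)² = √(2.26×10^3) / (3.084)²
       = 47.54 / 9.510 = 4.999.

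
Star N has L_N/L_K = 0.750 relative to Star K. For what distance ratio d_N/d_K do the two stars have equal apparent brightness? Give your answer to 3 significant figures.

Equal flux requires L_N/d_N² = L_K/d_K², so d_N/d_K = √(L_N/L_K)
= √(0.750) = 0.8660.

0.866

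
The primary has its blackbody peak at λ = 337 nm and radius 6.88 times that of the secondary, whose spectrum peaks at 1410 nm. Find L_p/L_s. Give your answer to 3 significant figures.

Wien's law gives T ∝ 1/λ_max, so T_p/T_s = λ_s/λ_p = 1410/337 = 4.184.
Then L ∝ R²T⁴ gives L_p/L_s = (6.88)² × (4.184)⁴ = 47.33 × 306.4 = 1.451×10^4.

1.45×10^4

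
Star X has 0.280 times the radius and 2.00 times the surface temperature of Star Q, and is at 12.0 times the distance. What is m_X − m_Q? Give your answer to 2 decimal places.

L_X/L_Q = (0.280)²(2.00)⁴ = 1.254.
F_X/F_Q = (L_X/L_Q)/(d_X/d_Q)² = 1.254/144.0 = 0.008711.
m_X − m_Q = −2.5 log₁₀(0.008711) = 5.15.

5.15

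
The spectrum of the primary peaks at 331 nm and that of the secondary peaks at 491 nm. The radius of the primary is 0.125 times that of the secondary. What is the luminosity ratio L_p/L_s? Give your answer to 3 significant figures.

0.0757

Wien's law gives T ∝ 1/λ_max, so T_p/T_s = λ_s/λ_p = 491/331 = 1.483.
Then L ∝ R²T⁴ gives L_p/L_s = (0.125)² × (1.483)⁴ = 0.01562 × 4.842 = 0.07565.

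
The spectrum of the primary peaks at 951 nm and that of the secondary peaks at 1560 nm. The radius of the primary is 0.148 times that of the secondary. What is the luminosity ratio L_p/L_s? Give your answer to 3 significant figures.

0.159

Wien's law gives T ∝ 1/λ_max, so T_p/T_s = λ_s/λ_p = 1560/951 = 1.640.
Then L ∝ R²T⁴ gives L_p/L_s = (0.148)² × (1.640)⁴ = 0.02190 × 7.241 = 0.1586.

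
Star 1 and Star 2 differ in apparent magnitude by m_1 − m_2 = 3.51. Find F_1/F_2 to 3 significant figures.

0.0394

F_1/F_2 = 10^(−(m_1 − m_2)/2.5) = 10^(-3.51/2.5) = 10^-1.404 = 0.03945.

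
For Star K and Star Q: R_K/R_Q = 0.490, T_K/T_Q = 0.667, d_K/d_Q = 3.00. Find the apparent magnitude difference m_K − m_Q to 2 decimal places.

L_K/L_Q = (0.490)²(0.667)⁴ = 0.04752.
F_K/F_Q = (L_K/L_Q)/(d_K/d_Q)² = 0.04752/9.000 = 0.005280.
m_K − m_Q = −2.5 log₁₀(0.005280) = 5.69.

5.69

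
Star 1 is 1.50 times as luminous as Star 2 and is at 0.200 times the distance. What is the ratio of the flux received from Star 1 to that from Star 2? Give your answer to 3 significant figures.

37.5

F = L/(4πd²), so F_1/F_2 = (L_1/L_2) / (d_1/d_2)²
= 1.50 / (0.200)² = 1.50 / 0.04000 = 37.50.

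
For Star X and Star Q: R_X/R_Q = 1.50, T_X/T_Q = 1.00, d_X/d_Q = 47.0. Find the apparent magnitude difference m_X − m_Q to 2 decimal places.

7.48

L_X/L_Q = (1.50)²(1.00)⁴ = 2.250.
F_X/F_Q = (L_X/L_Q)/(d_X/d_Q)² = 2.250/2209 = 0.001019.
m_X − m_Q = −2.5 log₁₀(0.001019) = 7.48.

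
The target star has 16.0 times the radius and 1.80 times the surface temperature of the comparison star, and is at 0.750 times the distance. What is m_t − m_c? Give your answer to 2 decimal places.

-9.20

L_t/L_c = (16.0)²(1.80)⁴ = 2687.
F_t/F_c = (L_t/L_c)/(d_t/d_c)² = 2687/0.5625 = 4778.
m_t − m_c = −2.5 log₁₀(4778) = -9.20.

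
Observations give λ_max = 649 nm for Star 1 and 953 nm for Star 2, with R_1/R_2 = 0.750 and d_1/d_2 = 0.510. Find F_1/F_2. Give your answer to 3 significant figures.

Wien's law: T_1/T_2 = λ_2/λ_1 = 953/649 = 1.468.
L_1/L_2 = (R_1/R_2)²(T_1/T_2)⁴ = (0.750)²(1.468)⁴ = 2.615.
F_1/F_2 = (L_1/L_2)/(d_1/d_2)² = 2.615/(0.510)² = 10.05.

10.1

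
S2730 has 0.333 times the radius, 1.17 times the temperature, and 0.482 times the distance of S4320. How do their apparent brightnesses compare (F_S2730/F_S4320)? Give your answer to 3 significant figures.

L_S2730/L_S4320 = (R_S2730/R_S4320)²(T_S2730/T_S4320)⁴ = (0.333)² × (1.17)⁴ = 0.2078.
F_S2730/F_S4320 = (L_S2730/L_S4320)/(d_S2730/d_S4320)² = 0.2078 / (0.482)² = 0.8944.

0.894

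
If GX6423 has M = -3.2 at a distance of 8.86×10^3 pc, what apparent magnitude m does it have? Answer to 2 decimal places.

m = M + 5 log₁₀(d/10 pc) = -3.2 + 5 log₁₀(8.86×10^3/10)
  = -3.2 + 5 × 2.947 = -3.2 + 14.74 = 11.54.

11.54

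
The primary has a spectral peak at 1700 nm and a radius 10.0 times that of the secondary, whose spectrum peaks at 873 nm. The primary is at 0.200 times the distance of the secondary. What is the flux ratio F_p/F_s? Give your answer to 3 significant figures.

Wien's law: T_p/T_s = λ_s/λ_p = 873/1700 = 0.5135.
L_p/L_s = (R_p/R_s)²(T_p/T_s)⁴ = (10.0)²(0.5135)⁴ = 6.954.
F_p/F_s = (L_p/L_s)/(d_p/d_s)² = 6.954/(0.200)² = 173.9.

174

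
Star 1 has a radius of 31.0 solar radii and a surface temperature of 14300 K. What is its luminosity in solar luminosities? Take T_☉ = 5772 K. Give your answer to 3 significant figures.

L/L_☉ = (R/R_☉)² (T/T_☉)⁴ = (31.0)² × (14300/5772)⁴
       = 961.0 × (2.477)⁴ = 961.0 × 37.67 = 3.620×10^4.

3.62×10^4 solar luminosities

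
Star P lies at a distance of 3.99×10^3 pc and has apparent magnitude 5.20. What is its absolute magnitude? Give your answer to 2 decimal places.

-7.80

M = m − 5 log₁₀(d/10 pc) = 5.20 − 5 log₁₀(3.99×10^3/10)
  = 5.20 − 5 × 2.601 = 5.20 − 13.00 = -7.80.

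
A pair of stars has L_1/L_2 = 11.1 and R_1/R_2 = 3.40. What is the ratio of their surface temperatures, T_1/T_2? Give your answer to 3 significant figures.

0.990

L ∝ R²T⁴ gives T ∝ (L/R²)^(1/4), so
T_1/T_2 = (11.1 / 3.40²)^(1/4) = (0.9602)^(1/4) = 0.9899.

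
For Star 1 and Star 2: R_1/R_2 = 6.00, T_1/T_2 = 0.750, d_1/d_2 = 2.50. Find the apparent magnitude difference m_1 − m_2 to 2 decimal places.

L_1/L_2 = (6.00)²(0.750)⁴ = 11.39.
F_1/F_2 = (L_1/L_2)/(d_1/d_2)² = 11.39/6.250 = 1.823.
m_1 − m_2 = −2.5 log₁₀(1.823) = -0.65.

-0.65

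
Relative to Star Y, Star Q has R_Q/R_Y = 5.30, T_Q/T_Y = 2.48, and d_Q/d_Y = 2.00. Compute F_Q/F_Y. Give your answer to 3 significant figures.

266

L_Q/L_Y = (R_Q/R_Y)²(T_Q/T_Y)⁴ = (5.30)² × (2.48)⁴ = 1063.
F_Q/F_Y = (L_Q/L_Y)/(d_Q/d_Y)² = 1063 / (2.00)² = 265.6.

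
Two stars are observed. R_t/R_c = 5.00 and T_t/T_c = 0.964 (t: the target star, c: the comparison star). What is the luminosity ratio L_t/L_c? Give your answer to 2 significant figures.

22

From the Stefan–Boltzmann law, L ∝ R²T⁴, so
L_t/L_c = (R_t/R_c)² (T_t/T_c)⁴ = (5.00)² × (0.964)⁴ = 25.00 × 0.8636 = 21.59.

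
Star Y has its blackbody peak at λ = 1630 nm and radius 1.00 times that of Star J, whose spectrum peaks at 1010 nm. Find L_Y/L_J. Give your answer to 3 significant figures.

Wien's law gives T ∝ 1/λ_max, so T_Y/T_J = λ_J/λ_Y = 1010/1630 = 0.6196.
Then L ∝ R²T⁴ gives L_Y/L_J = (1.00)² × (0.6196)⁴ = 1.000 × 0.1474 = 0.1474.

0.147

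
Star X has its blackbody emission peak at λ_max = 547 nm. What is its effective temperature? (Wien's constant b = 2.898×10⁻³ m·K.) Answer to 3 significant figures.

5.30×10^3 K

T = b/λ_max = 2.898×10⁻³ / (547×10⁻⁹) = 5298 K.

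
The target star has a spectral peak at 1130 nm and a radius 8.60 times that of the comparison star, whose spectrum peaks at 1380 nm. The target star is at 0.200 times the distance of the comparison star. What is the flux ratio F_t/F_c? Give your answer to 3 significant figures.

Wien's law: T_t/T_c = λ_c/λ_t = 1380/1130 = 1.221.
L_t/L_c = (R_t/R_c)²(T_t/T_c)⁴ = (8.60)²(1.221)⁴ = 164.5.
F_t/F_c = (L_t/L_c)/(d_t/d_c)² = 164.5/(0.200)² = 4113.

4.11×10^3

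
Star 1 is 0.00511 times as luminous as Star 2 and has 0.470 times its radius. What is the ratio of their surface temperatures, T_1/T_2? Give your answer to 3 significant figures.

0.390

L ∝ R²T⁴ gives T ∝ (L/R²)^(1/4), so
T_1/T_2 = (0.00511 / 0.470²)^(1/4) = (0.02313)^(1/4) = 0.3900.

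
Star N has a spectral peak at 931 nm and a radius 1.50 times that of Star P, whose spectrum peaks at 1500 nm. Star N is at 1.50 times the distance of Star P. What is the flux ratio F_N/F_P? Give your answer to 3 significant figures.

6.74

Wien's law: T_N/T_P = λ_P/λ_N = 1500/931 = 1.611.
L_N/L_P = (R_N/R_P)²(T_N/T_P)⁴ = (1.50)²(1.611)⁴ = 15.16.
F_N/F_P = (L_N/L_P)/(d_N/d_P)² = 15.16/(1.50)² = 6.739.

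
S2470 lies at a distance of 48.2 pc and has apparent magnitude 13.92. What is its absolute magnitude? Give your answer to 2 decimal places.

10.50

M = m − 5 log₁₀(d/10 pc) = 13.92 − 5 log₁₀(48.2/10)
  = 13.92 − 5 × 0.683 = 13.92 − 3.42 = 10.50.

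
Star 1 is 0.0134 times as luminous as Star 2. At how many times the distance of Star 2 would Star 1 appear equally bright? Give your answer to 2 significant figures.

0.12

Equal flux requires L_1/d_1² = L_2/d_2², so d_1/d_2 = √(L_1/L_2)
= √(0.0134) = 0.1158.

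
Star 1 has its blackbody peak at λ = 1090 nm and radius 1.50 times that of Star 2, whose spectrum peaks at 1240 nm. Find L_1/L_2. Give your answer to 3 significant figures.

Wien's law gives T ∝ 1/λ_max, so T_1/T_2 = λ_2/λ_1 = 1240/1090 = 1.138.
Then L ∝ R²T⁴ gives L_1/L_2 = (1.50)² × (1.138)⁴ = 2.250 × 1.675 = 3.768.

3.77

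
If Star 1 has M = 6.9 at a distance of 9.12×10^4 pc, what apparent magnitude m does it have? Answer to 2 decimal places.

26.70

m = M + 5 log₁₀(d/10 pc) = 6.9 + 5 log₁₀(9.12×10^4/10)
  = 6.9 + 5 × 3.960 = 6.9 + 19.80 = 26.70.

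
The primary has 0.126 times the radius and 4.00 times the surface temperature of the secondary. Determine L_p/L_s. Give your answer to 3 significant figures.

From the Stefan–Boltzmann law, L ∝ R²T⁴, so
L_p/L_s = (R_p/R_s)² (T_p/T_s)⁴ = (0.126)² × (4.00)⁴ = 0.01588 × 256.0 = 4.064.

4.06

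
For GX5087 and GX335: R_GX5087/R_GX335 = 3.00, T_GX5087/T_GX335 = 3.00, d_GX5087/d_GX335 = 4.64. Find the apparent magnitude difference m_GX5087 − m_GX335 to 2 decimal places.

-3.82

L_GX5087/L_GX335 = (3.00)²(3.00)⁴ = 729.0.
F_GX5087/F_GX335 = (L_GX5087/L_GX335)/(d_GX5087/d_GX335)² = 729.0/21.53 = 33.86.
m_GX5087 − m_GX335 = −2.5 log₁₀(33.86) = -3.82.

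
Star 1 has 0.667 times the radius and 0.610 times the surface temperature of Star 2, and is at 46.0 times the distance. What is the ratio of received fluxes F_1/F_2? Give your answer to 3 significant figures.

2.91×10^-5

L_1/L_2 = (R_1/R_2)²(T_1/T_2)⁴ = (0.667)² × (0.610)⁴ = 0.06160.
F_1/F_2 = (L_1/L_2)/(d_1/d_2)² = 0.06160 / (46.0)² = 2.911×10^-5.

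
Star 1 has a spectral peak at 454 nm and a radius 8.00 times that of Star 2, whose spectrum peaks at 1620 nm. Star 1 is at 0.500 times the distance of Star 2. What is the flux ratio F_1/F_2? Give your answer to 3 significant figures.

Wien's law: T_1/T_2 = λ_2/λ_1 = 1620/454 = 3.568.
L_1/L_2 = (R_1/R_2)²(T_1/T_2)⁴ = (8.00)²(3.568)⁴ = 1.038×10^4.
F_1/F_2 = (L_1/L_2)/(d_1/d_2)² = 1.038×10^4/(0.500)² = 4.150×10^4.

4.15×10^4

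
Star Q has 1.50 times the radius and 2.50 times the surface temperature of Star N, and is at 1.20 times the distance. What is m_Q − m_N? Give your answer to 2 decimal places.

L_Q/L_N = (1.50)²(2.50)⁴ = 87.89.
F_Q/F_N = (L_Q/L_N)/(d_Q/d_N)² = 87.89/1.440 = 61.04.
m_Q − m_N = −2.5 log₁₀(61.04) = -4.46.

-4.46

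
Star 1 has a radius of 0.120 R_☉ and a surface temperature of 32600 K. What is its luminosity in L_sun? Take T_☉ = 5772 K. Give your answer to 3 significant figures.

L/L_☉ = (R/R_☉)² (T/T_☉)⁴ = (0.120)² × (32600/5772)⁴
       = 0.01440 × (5.648)⁴ = 0.01440 × 1018 = 14.65.

14.7 L_sun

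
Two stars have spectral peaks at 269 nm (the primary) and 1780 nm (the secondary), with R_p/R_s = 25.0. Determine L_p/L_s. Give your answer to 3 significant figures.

1.20×10^6

Wien's law gives T ∝ 1/λ_max, so T_p/T_s = λ_s/λ_p = 1780/269 = 6.617.
Then L ∝ R²T⁴ gives L_p/L_s = (25.0)² × (6.617)⁴ = 625.0 × 1917 = 1.198×10^6.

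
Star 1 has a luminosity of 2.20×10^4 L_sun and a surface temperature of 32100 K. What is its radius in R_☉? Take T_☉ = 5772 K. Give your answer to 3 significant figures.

R/R_☉ = √(L/L_☉) / (T/T_☉)² = √(2.20×10^4) / (5.561)²
       = 148.3 / 30.93 = 4.796.

4.80 R_☉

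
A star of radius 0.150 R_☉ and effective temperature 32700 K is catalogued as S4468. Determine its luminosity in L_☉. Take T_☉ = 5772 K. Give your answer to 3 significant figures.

23.2 L_☉

L/L_☉ = (R/R_☉)² (T/T_☉)⁴ = (0.150)² × (32700/5772)⁴
       = 0.02250 × (5.665)⁴ = 0.02250 × 1030 = 23.18.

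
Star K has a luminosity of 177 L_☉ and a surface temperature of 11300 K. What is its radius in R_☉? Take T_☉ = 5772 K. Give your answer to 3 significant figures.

3.47 R_☉

R/R_☉ = √(L/L_☉) / (T/T_☉)² = √(177) / (1.958)²
       = 13.30 / 3.833 = 3.471.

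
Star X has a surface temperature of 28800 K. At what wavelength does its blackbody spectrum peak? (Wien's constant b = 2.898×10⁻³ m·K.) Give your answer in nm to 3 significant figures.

101 nm

λ_max = b/T = 2.898×10⁻³ / 28800 = 1.01×10^-7 m = 100.6 nm.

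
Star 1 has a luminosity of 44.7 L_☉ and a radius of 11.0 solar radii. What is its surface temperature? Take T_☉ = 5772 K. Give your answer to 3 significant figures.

T/T_☉ = (L/L_☉)^(1/4) / (R/R_☉)^(1/2)
T = 5772 × (44.7)^(1/4) / √(11.0) = 5772 × 2.586 / 3.317 = 4500 K.

4.50×10^3 K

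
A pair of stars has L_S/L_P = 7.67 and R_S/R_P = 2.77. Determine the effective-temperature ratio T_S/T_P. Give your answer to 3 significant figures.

L ∝ R²T⁴ gives T ∝ (L/R²)^(1/4), so
T_S/T_P = (7.67 / 2.77²)^(1/4) = (0.9996)^(1/4) = 0.9999.

1.00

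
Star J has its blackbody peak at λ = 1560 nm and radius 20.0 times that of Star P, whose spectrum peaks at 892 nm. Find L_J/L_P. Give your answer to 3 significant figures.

42.8

Wien's law gives T ∝ 1/λ_max, so T_J/T_P = λ_P/λ_J = 892/1560 = 0.5718.
Then L ∝ R²T⁴ gives L_J/L_P = (20.0)² × (0.5718)⁴ = 400.0 × 0.1069 = 42.76.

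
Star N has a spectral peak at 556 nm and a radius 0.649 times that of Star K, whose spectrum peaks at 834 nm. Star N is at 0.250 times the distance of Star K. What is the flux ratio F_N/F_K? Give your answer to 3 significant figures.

34.1

Wien's law: T_N/T_K = λ_K/λ_N = 834/556 = 1.500.
L_N/L_K = (R_N/R_K)²(T_N/T_K)⁴ = (0.649)²(1.500)⁴ = 2.132.
F_N/F_K = (L_N/L_K)/(d_N/d_K)² = 2.132/(0.250)² = 34.12.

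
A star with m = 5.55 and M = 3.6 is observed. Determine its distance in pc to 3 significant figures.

24.5 pc

m − M = 5 log₁₀(d/10 pc)
5.55 − (3.6) = 1.95 = 5 log₁₀(d/10)
d = 10 × 10^(1.95/5) = 10 × 10^0.390 = 24.55 pc.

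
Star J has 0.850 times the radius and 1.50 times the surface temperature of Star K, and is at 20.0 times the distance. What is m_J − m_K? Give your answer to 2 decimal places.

L_J/L_K = (0.850)²(1.50)⁴ = 3.658.
F_J/F_K = (L_J/L_K)/(d_J/d_K)² = 3.658/400.0 = 0.009144.
m_J − m_K = −2.5 log₁₀(0.009144) = 5.10.

5.10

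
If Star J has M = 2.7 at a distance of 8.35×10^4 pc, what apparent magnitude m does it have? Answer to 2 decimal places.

m = M + 5 log₁₀(d/10 pc) = 2.7 + 5 log₁₀(8.35×10^4/10)
  = 2.7 + 5 × 3.922 = 2.7 + 19.61 = 22.31.

22.31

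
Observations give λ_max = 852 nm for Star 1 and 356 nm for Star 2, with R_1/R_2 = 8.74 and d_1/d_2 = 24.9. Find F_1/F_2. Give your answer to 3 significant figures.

0.00376

Wien's law: T_1/T_2 = λ_2/λ_1 = 356/852 = 0.4178.
L_1/L_2 = (R_1/R_2)²(T_1/T_2)⁴ = (8.74)²(0.4178)⁴ = 2.328.
F_1/F_2 = (L_1/L_2)/(d_1/d_2)² = 2.328/(24.9)² = 0.003755.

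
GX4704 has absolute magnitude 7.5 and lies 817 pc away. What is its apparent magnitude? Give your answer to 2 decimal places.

17.06

m = M + 5 log₁₀(d/10 pc) = 7.5 + 5 log₁₀(817/10)
  = 7.5 + 5 × 1.912 = 7.5 + 9.56 = 17.06.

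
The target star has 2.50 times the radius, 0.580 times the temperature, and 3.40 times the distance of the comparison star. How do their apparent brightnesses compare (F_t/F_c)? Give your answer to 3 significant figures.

0.0612

L_t/L_c = (R_t/R_c)²(T_t/T_c)⁴ = (2.50)² × (0.580)⁴ = 0.7073.
F_t/F_c = (L_t/L_c)/(d_t/d_c)² = 0.7073 / (3.40)² = 0.06118.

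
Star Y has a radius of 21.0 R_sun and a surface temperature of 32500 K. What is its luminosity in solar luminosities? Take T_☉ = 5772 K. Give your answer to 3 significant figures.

L/L_☉ = (R/R_☉)² (T/T_☉)⁴ = (21.0)² × (32500/5772)⁴
       = 441.0 × (5.631)⁴ = 441.0 × 1005 = 4.433×10^5.

4.43×10^5 solar luminosities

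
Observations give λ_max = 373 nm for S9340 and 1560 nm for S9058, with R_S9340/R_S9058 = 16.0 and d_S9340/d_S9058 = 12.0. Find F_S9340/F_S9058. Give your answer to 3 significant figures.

Wien's law: T_S9340/T_S9058 = λ_S9058/λ_S9340 = 1560/373 = 4.182.
L_S9340/L_S9058 = (R_S9340/R_S9058)²(T_S9340/T_S9058)⁴ = (16.0)²(4.182)⁴ = 7.833×10^4.
F_S9340/F_S9058 = (L_S9340/L_S9058)/(d_S9340/d_S9058)² = 7.833×10^4/(12.0)² = 543.9.

544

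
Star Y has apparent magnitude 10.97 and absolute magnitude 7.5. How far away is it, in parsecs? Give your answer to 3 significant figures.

m − M = 5 log₁₀(d/10 pc)
10.97 − (7.5) = 3.47 = 5 log₁₀(d/10)
d = 10 × 10^(3.47/5) = 10 × 10^0.694 = 49.43 pc.

49.4 pc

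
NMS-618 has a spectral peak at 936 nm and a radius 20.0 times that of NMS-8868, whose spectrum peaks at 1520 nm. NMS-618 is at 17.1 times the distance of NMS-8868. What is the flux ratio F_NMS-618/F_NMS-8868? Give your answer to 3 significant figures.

Wien's law: T_NMS-618/T_NMS-8868 = λ_NMS-8868/λ_NMS-618 = 1520/936 = 1.624.
L_NMS-618/L_NMS-8868 = (R_NMS-618/R_NMS-8868)²(T_NMS-618/T_NMS-8868)⁴ = (20.0)²(1.624)⁴ = 2782.
F_NMS-618/F_NMS-8868 = (L_NMS-618/L_NMS-8868)/(d_NMS-618/d_NMS-8868)² = 2782/(17.1)² = 9.513.

9.51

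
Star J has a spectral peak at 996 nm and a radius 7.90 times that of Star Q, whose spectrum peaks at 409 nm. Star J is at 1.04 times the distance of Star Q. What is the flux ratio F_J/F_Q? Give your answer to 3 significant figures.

Wien's law: T_J/T_Q = λ_Q/λ_J = 409/996 = 0.4106.
L_J/L_Q = (R_J/R_Q)²(T_J/T_Q)⁴ = (7.90)²(0.4106)⁴ = 1.775.
F_J/F_Q = (L_J/L_Q)/(d_J/d_Q)² = 1.775/(1.04)² = 1.641.

1.64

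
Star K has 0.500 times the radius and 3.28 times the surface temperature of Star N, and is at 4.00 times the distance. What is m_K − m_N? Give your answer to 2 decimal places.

-0.64

L_K/L_N = (0.500)²(3.28)⁴ = 28.94.
F_K/F_N = (L_K/L_N)/(d_K/d_N)² = 28.94/16.00 = 1.808.
m_K − m_N = −2.5 log₁₀(1.808) = -0.64.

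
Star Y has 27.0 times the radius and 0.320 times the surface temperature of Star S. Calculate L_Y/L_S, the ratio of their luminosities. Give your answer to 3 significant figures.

From the Stefan–Boltzmann law, L ∝ R²T⁴, so
L_Y/L_S = (R_Y/R_S)² (T_Y/T_S)⁴ = (27.0)² × (0.320)⁴ = 729.0 × 0.01049 = 7.644.

7.64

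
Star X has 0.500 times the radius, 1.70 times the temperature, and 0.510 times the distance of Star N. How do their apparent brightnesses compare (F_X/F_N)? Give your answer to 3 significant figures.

L_X/L_N = (R_X/R_N)²(T_X/T_N)⁴ = (0.500)² × (1.70)⁴ = 2.088.
F_X/F_N = (L_X/L_N)/(d_X/d_N)² = 2.088 / (0.510)² = 8.028.

8.03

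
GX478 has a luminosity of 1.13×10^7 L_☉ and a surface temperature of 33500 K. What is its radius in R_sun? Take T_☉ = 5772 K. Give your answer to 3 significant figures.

R/R_☉ = √(L/L_☉) / (T/T_☉)² = √(1.13×10^7) / (5.804)²
       = 3362 / 33.69 = 99.79.

99.8 R_sun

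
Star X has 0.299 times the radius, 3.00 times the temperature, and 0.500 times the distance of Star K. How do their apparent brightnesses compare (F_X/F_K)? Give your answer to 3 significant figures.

29.0

L_X/L_K = (R_X/R_K)²(T_X/T_K)⁴ = (0.299)² × (3.00)⁴ = 7.241.
F_X/F_K = (L_X/L_K)/(d_X/d_K)² = 7.241 / (0.500)² = 28.97.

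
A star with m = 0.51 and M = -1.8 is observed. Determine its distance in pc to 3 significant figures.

29.0 pc

m − M = 5 log₁₀(d/10 pc)
0.51 − (-1.8) = 2.31 = 5 log₁₀(d/10)
d = 10 × 10^(2.31/5) = 10 × 10^0.462 = 28.97 pc.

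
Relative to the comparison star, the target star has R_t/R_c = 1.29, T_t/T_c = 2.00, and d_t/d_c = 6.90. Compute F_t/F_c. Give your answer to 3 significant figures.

L_t/L_c = (R_t/R_c)²(T_t/T_c)⁴ = (1.29)² × (2.00)⁴ = 26.63.
F_t/F_c = (L_t/L_c)/(d_t/d_c)² = 26.63 / (6.90)² = 0.5592.

0.559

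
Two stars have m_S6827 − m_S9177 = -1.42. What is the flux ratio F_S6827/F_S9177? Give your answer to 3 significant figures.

3.70

F_S6827/F_S9177 = 10^(−(m_S6827 − m_S9177)/2.5) = 10^(1.42/2.5) = 10^0.568 = 3.698.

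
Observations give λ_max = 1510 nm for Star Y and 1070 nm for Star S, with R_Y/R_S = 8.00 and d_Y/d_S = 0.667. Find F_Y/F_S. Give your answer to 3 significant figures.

Wien's law: T_Y/T_S = λ_S/λ_Y = 1070/1510 = 0.7086.
L_Y/L_S = (R_Y/R_S)²(T_Y/T_S)⁴ = (8.00)²(0.7086)⁴ = 16.14.
F_Y/F_S = (L_Y/L_S)/(d_Y/d_S)² = 16.14/(0.667)² = 36.27.

36.3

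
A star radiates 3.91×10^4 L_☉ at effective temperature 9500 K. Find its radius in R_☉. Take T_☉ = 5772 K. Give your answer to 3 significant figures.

73.0 R_☉

R/R_☉ = √(L/L_☉) / (T/T_☉)² = √(3.91×10^4) / (1.646)²
       = 197.7 / 2.709 = 73.00.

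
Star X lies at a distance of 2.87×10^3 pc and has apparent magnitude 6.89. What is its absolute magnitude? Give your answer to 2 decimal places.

-5.40

M = m − 5 log₁₀(d/10 pc) = 6.89 − 5 log₁₀(2.87×10^3/10)
  = 6.89 − 5 × 2.458 = 6.89 − 12.29 = -5.40.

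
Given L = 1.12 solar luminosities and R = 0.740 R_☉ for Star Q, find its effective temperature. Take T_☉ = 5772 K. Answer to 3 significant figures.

T/T_☉ = (L/L_☉)^(1/4) / (R/R_☉)^(1/2)
T = 5772 × (1.12)^(1/4) / √(0.740) = 5772 × 1.029 / 0.8602 = 6903 K.

6.90×10^3 K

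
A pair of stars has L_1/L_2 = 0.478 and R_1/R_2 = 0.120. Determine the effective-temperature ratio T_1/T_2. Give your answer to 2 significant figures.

L ∝ R²T⁴ gives T ∝ (L/R²)^(1/4), so
T_1/T_2 = (0.478 / 0.120²)^(1/4) = (33.19)^(1/4) = 2.400.

2.4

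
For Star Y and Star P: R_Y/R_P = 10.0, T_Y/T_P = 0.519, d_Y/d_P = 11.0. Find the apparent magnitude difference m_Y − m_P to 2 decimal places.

L_Y/L_P = (10.0)²(0.519)⁴ = 7.256.
F_Y/F_P = (L_Y/L_P)/(d_Y/d_P)² = 7.256/121.0 = 0.05996.
m_Y − m_P = −2.5 log₁₀(0.05996) = 3.06.

3.06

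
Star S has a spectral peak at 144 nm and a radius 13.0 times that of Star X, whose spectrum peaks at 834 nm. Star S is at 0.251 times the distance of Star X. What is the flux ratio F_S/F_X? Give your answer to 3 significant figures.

Wien's law: T_S/T_X = λ_X/λ_S = 834/144 = 5.792.
L_S/L_X = (R_S/R_X)²(T_S/T_X)⁴ = (13.0)²(5.792)⁴ = 1.902×10^5.
F_S/F_X = (L_S/L_X)/(d_S/d_X)² = 1.902×10^5/(0.251)² = 3.018×10^6.

3.02×10^6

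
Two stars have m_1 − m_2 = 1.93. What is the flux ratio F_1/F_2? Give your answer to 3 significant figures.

0.169

F_1/F_2 = 10^(−(m_1 − m_2)/2.5) = 10^(-1.93/2.5) = 10^-0.772 = 0.1690.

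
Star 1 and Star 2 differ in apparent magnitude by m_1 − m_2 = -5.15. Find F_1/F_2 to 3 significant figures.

F_1/F_2 = 10^(−(m_1 − m_2)/2.5) = 10^(5.15/2.5) = 10^2.060 = 114.8.

115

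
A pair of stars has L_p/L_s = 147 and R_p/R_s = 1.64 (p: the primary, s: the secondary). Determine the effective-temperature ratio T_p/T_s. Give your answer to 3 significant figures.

2.72

L ∝ R²T⁴ gives T ∝ (L/R²)^(1/4), so
T_p/T_s = (147 / 1.64²)^(1/4) = (54.65)^(1/4) = 2.719.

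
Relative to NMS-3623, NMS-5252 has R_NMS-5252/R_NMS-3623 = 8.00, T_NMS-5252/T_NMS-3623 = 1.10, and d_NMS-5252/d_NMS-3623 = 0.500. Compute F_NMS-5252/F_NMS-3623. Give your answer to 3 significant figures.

L_NMS-5252/L_NMS-3623 = (R_NMS-5252/R_NMS-3623)²(T_NMS-5252/T_NMS-3623)⁴ = (8.00)² × (1.10)⁴ = 93.70.
F_NMS-5252/F_NMS-3623 = (L_NMS-5252/L_NMS-3623)/(d_NMS-5252/d_NMS-3623)² = 93.70 / (0.500)² = 374.8.

375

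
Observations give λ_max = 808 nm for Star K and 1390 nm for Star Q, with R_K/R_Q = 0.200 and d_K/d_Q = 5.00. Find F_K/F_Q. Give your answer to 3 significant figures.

Wien's law: T_K/T_Q = λ_Q/λ_K = 1390/808 = 1.720.
L_K/L_Q = (R_K/R_Q)²(T_K/T_Q)⁴ = (0.200)²(1.720)⁴ = 0.3503.
F_K/F_Q = (L_K/L_Q)/(d_K/d_Q)² = 0.3503/(5.00)² = 0.01401.

0.0140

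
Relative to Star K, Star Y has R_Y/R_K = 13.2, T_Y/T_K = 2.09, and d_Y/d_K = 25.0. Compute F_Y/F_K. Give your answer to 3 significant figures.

L_Y/L_K = (R_Y/R_K)²(T_Y/T_K)⁴ = (13.2)² × (2.09)⁴ = 3325.
F_Y/F_K = (L_Y/L_K)/(d_Y/d_K)² = 3325 / (25.0)² = 5.319.

5.32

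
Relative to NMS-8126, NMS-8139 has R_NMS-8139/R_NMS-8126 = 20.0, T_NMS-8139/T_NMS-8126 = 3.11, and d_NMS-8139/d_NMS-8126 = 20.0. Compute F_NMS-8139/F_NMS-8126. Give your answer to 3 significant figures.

L_NMS-8139/L_NMS-8126 = (R_NMS-8139/R_NMS-8126)²(T_NMS-8139/T_NMS-8126)⁴ = (20.0)² × (3.11)⁴ = 3.742×10^4.
F_NMS-8139/F_NMS-8126 = (L_NMS-8139/L_NMS-8126)/(d_NMS-8139/d_NMS-8126)² = 3.742×10^4 / (20.0)² = 93.55.

93.5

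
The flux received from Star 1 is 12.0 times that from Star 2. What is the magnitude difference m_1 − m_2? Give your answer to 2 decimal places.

-2.70

m_1 − m_2 = −2.5 log₁₀(F_1/F_2) = −2.5 log₁₀(12.0) = −2.5 × (1.079) = -2.698.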